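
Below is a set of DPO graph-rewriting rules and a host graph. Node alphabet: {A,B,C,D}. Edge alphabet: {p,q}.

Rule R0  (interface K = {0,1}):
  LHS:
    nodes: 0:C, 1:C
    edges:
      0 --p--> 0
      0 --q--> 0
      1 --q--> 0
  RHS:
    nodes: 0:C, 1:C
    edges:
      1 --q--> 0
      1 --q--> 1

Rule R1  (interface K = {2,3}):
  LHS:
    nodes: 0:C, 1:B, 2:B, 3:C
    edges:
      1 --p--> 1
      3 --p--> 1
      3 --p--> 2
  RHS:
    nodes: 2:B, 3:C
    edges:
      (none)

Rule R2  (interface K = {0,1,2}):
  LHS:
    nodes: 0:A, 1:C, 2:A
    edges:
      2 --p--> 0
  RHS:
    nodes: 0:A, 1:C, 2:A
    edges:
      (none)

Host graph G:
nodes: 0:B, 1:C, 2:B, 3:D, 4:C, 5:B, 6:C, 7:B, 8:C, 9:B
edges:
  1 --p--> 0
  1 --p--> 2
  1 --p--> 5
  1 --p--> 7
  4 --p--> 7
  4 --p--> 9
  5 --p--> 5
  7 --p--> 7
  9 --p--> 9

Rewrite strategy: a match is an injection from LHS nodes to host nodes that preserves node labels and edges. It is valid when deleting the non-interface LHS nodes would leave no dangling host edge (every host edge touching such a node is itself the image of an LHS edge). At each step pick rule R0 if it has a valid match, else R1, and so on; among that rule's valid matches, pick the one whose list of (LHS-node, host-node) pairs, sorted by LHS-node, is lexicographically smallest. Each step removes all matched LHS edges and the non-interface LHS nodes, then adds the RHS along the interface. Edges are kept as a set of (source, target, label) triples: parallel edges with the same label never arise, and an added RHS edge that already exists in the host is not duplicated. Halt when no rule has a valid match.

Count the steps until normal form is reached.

initial: |V|=10 |E|=9  E = 1-p->0 1-p->2 1-p->5 1-p->7 4-p->7 4-p->9 5-p->5 7-p->7 9-p->9
step 1: apply R1 at {0↦6, 1↦5, 2↦0, 3↦1}  → |V|=8 |E|=6  E = 1-p->2 1-p->7 4-p->7 4-p->9 7-p->7 9-p->9
step 2: apply R1 at {0↦8, 1↦9, 2↦7, 3↦4}  → |V|=6 |E|=3  E = 1-p->2 1-p->7 7-p->7
step 3: apply R1 at {0↦4, 1↦7, 2↦2, 3↦1}  → |V|=4 |E|=0  E = ∅
final graph: no rule applies after step 3

Answer: 3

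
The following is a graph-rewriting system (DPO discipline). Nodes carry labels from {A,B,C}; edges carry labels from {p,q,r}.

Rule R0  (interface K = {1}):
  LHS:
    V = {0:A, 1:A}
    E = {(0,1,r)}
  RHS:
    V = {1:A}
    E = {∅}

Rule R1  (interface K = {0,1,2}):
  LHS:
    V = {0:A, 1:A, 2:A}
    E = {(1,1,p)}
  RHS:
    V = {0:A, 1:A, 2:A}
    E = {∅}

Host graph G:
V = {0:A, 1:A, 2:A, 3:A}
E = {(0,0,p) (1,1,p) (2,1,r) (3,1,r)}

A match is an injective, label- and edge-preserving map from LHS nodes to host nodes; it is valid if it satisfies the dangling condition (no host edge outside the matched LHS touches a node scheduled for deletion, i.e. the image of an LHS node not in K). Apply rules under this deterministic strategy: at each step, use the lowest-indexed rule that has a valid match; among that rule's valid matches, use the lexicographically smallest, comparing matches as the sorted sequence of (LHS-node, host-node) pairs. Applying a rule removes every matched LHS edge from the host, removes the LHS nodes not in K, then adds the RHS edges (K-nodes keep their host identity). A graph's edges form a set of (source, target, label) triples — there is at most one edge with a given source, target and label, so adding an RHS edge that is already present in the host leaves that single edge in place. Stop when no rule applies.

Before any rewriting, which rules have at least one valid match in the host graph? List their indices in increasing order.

R0: 2 valid matches — {0↦2, 1↦1}, {0↦3, 1↦1}
R1: 12 valid matches — {0↦0, 1↦1, 2↦2}, {0↦0, 1↦1, 2↦3}, {0↦1, 1↦0, 2↦2} (+9 more)

Answer: [R0,R1]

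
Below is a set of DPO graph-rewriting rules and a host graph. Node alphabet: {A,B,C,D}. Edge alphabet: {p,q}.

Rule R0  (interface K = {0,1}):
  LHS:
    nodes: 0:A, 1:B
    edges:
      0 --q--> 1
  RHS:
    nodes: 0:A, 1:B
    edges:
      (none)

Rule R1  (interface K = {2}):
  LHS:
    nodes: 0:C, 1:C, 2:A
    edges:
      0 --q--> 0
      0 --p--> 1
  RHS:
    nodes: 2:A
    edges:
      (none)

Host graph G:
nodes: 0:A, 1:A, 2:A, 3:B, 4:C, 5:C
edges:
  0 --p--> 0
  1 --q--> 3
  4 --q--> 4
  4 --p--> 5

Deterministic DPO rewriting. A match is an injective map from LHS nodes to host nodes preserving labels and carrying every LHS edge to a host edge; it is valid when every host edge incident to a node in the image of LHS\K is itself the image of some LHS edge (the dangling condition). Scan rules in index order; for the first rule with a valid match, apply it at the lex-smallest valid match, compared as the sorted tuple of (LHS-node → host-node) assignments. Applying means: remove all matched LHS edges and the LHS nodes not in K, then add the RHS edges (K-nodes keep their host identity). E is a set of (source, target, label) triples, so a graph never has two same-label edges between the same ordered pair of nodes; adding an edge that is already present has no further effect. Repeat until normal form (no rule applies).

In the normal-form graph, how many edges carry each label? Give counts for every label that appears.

initial: |V|=6 |E|=4  E = 0-p->0 1-q->3 4-q->4 4-p->5
step 1: apply R0 at {0↦1, 1↦3}  → |V|=6 |E|=3  E = 0-p->0 4-q->4 4-p->5
step 2: apply R1 at {0↦4, 1↦5, 2↦0}  → |V|=4 |E|=1  E = 0-p->0
final graph: no rule applies after step 2
NF edges: [(0, 0, 'p')]

Answer: p:1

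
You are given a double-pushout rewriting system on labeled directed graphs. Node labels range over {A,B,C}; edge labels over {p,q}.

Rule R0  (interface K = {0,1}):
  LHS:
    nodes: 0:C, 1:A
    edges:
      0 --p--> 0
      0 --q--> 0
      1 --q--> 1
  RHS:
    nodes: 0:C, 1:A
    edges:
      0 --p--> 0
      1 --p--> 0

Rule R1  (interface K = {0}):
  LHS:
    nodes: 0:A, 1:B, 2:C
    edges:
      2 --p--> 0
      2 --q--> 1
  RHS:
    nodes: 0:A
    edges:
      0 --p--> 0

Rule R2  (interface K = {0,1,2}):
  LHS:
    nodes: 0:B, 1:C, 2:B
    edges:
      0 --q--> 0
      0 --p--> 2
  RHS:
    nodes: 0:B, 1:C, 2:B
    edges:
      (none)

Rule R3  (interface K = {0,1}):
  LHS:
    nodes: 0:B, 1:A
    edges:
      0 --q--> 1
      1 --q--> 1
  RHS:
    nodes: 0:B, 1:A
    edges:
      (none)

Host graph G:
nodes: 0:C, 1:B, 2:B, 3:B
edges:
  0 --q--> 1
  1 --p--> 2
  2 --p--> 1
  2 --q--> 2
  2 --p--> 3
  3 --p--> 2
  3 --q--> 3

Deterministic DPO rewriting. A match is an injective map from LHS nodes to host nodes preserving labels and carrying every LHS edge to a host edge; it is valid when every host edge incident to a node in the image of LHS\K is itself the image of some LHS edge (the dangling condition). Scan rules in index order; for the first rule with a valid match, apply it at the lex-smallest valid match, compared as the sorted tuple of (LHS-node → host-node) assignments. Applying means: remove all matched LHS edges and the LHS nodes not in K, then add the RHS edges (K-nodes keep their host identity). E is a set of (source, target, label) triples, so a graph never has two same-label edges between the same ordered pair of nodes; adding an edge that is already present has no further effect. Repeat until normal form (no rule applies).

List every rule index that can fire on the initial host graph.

R0: no valid match — LHS pattern not found
R1: no valid match — LHS pattern not found
R2: 3 valid matches — {0↦2, 1↦0, 2↦1}, {0↦2, 1↦0, 2↦3}, {0↦3, 1↦0, 2↦2}
R3: no valid match — LHS pattern not found

Answer: [R2]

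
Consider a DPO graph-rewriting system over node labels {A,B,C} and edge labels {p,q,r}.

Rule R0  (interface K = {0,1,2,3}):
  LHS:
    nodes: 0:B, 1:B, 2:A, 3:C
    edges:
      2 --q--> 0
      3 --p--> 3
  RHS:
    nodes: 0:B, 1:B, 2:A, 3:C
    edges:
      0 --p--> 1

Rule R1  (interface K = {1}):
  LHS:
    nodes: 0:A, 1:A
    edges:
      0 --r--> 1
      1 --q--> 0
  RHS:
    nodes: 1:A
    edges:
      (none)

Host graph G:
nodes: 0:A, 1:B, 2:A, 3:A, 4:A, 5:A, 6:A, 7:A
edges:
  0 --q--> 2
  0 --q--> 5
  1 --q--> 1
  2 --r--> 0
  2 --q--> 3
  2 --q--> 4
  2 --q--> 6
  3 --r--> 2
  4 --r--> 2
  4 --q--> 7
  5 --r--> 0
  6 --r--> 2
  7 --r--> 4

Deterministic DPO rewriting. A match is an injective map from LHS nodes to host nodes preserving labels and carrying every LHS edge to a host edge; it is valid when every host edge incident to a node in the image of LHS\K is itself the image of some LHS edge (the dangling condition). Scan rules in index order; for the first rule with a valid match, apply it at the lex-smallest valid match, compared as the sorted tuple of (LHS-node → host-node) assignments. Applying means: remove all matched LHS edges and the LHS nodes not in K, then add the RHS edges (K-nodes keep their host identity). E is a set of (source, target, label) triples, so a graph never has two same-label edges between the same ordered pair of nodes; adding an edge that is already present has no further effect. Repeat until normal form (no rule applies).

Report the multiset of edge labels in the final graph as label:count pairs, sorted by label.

[0] host  ⇒  8 nodes, 13 edges  {0-q->2 0-q->5 1-q->1 2-r->0 2-q->3 2-q->4 2-q->6 3-r->2 4-r->2 4-q->7 5-r->0 6-r->2 7-r->4}
[1] R1 @ {0↦3, 1↦2}  ⇒  7 nodes, 11 edges  {0-q->2 0-q->5 1-q->1 2-r->0 2-q->4 2-q->6 4-r->2 4-q->7 5-r->0 6-r->2 7-r->4}
[2] R1 @ {0↦5, 1↦0}  ⇒  6 nodes, 9 edges  {0-q->2 1-q->1 2-r->0 2-q->4 2-q->6 4-r->2 4-q->7 6-r->2 7-r->4}
[3] R1 @ {0↦6, 1↦2}  ⇒  5 nodes, 7 edges  {0-q->2 1-q->1 2-r->0 2-q->4 4-r->2 4-q->7 7-r->4}
[4] R1 @ {0↦7, 1↦4}  ⇒  4 nodes, 5 edges  {0-q->2 1-q->1 2-r->0 2-q->4 4-r->2}
[5] R1 @ {0↦4, 1↦2}  ⇒  3 nodes, 3 edges  {0-q->2 1-q->1 2-r->0}
[6] R1 @ {0↦2, 1↦0}  ⇒  2 nodes, 1 edges  {1-q->1}
normal form: no rule applies after step 6
NF edges: [(1, 1, 'q')]

Answer: q:1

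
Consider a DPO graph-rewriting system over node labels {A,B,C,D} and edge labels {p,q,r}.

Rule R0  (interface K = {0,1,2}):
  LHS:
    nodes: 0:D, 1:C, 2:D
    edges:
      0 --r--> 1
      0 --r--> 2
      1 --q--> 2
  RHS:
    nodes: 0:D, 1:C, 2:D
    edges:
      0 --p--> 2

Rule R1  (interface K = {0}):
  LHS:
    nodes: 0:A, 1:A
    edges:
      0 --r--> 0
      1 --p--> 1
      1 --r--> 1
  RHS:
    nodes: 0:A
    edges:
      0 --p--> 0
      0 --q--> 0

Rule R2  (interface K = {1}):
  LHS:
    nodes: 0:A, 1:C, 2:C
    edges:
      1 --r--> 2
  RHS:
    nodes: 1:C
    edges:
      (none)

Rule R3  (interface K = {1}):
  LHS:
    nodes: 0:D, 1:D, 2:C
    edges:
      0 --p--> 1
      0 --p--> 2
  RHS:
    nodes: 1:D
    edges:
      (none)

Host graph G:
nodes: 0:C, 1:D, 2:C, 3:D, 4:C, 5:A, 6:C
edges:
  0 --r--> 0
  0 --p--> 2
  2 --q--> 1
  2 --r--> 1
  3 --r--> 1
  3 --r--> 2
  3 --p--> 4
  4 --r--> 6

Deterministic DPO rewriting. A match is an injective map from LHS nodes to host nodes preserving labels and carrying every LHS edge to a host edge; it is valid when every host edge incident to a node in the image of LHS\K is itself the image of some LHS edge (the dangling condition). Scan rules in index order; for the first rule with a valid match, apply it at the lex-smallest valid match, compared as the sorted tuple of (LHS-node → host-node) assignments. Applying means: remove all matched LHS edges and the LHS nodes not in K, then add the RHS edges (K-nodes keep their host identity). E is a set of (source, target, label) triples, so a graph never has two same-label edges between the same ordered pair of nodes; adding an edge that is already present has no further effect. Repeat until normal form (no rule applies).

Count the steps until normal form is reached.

Answer: 3

Steps:
initial: |V|=7 |E|=8  E = 0-r->0 0-p->2 2-q->1 2-r->1 3-r->1 3-r->2 3-p->4 4-r->6
step 1: apply R0 at {0↦3, 1↦2, 2↦1}  → |V|=7 |E|=6  E = 0-r->0 0-p->2 2-r->1 3-p->1 3-p->4 4-r->6
step 2: apply R2 at {0↦5, 1↦4, 2↦6}  → |V|=5 |E|=5  E = 0-r->0 0-p->2 2-r->1 3-p->1 3-p->4
step 3: apply R3 at {0↦3, 1↦1, 2↦4}  → |V|=3 |E|=3  E = 0-r->0 0-p->2 2-r->1
halt: no rule applies after step 3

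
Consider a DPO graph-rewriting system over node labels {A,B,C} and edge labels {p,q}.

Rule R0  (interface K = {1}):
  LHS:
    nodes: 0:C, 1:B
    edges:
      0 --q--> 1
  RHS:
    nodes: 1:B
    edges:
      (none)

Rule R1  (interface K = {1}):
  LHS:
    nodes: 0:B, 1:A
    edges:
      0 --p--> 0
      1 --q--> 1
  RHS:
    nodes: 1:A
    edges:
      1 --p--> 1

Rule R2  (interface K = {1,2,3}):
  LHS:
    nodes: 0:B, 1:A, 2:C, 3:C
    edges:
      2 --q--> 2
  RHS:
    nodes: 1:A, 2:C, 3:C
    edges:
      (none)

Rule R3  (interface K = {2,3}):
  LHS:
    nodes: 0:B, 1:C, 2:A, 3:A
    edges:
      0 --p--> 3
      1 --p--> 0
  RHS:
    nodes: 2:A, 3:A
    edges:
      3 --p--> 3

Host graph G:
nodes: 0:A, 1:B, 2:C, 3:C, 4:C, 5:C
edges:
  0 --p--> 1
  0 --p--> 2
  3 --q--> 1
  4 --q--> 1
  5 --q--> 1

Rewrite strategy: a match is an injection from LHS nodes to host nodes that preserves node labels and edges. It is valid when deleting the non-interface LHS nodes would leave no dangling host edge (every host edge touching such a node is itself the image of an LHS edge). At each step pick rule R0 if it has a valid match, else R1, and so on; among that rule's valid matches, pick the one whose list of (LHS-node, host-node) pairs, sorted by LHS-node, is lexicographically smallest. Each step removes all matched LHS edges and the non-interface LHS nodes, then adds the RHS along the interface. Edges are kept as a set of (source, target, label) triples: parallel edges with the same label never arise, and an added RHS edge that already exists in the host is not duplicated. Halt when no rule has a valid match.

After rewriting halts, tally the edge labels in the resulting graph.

Answer: p:2

Rewrite trace:
initial: |V|=6 |E|=5  E = 0-p->1 0-p->2 3-q->1 4-q->1 5-q->1
step 1: apply R0 at {0↦3, 1↦1}  → |V|=5 |E|=4  E = 0-p->1 0-p->2 4-q->1 5-q->1
step 2: apply R0 at {0↦4, 1↦1}  → |V|=4 |E|=3  E = 0-p->1 0-p->2 5-q->1
step 3: apply R0 at {0↦5, 1↦1}  → |V|=3 |E|=2  E = 0-p->1 0-p->2
halt: no rule applies after step 3
NF edges: [(0, 1, 'p'), (0, 2, 'p')]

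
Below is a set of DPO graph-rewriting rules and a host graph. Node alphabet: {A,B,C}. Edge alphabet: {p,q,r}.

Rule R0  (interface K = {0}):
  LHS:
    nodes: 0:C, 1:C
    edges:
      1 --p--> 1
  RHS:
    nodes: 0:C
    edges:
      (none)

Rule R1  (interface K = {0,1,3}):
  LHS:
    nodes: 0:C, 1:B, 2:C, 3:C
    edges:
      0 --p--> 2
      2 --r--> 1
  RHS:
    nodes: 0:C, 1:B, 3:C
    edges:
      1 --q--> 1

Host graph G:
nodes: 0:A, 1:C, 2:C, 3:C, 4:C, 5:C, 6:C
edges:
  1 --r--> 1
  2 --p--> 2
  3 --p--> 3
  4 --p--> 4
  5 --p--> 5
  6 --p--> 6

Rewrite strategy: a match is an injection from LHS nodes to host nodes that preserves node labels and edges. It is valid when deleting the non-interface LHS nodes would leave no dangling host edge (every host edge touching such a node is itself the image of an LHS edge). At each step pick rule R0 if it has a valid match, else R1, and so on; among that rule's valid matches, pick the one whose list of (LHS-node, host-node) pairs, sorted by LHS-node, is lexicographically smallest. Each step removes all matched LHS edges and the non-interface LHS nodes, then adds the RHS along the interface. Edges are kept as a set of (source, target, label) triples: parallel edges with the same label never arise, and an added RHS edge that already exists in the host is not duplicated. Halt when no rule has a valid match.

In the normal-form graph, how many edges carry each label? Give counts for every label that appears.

[0] host  ⇒  7 nodes, 6 edges  {1-r->1 2-p->2 3-p->3 4-p->4 5-p->5 6-p->6}
[1] R0 @ {0↦1, 1↦2}  ⇒  6 nodes, 5 edges  {1-r->1 3-p->3 4-p->4 5-p->5 6-p->6}
[2] R0 @ {0↦1, 1↦3}  ⇒  5 nodes, 4 edges  {1-r->1 4-p->4 5-p->5 6-p->6}
[3] R0 @ {0↦1, 1↦4}  ⇒  4 nodes, 3 edges  {1-r->1 5-p->5 6-p->6}
[4] R0 @ {0↦1, 1↦5}  ⇒  3 nodes, 2 edges  {1-r->1 6-p->6}
[5] R0 @ {0↦1, 1↦6}  ⇒  2 nodes, 1 edges  {1-r->1}
halt: no rule applies after step 5
NF edges: [(1, 1, 'r')]

Answer: r:1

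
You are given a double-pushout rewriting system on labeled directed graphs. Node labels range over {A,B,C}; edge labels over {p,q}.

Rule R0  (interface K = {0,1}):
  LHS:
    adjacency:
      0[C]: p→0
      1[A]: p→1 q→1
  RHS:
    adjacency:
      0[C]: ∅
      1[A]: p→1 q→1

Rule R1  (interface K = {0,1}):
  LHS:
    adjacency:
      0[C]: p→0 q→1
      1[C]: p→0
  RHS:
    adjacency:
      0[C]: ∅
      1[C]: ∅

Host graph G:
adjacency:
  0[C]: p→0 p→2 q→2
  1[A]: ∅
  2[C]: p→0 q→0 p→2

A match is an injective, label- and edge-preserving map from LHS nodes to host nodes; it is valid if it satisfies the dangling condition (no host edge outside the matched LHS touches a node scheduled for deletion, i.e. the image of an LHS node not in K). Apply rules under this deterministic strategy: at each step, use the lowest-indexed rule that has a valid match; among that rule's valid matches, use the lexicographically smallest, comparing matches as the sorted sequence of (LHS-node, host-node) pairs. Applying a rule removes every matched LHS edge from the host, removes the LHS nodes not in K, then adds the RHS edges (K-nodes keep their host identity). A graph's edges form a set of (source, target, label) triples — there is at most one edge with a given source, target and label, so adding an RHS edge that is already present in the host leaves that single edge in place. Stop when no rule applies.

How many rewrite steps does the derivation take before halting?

Answer: 2

Derivation:
initial: |V|=3 |E|=6  E = 0-p->0 0-p->2 0-q->2 2-p->0 2-q->0 2-p->2
step 1: apply R1 at {0↦0, 1↦2}  → |V|=3 |E|=3  E = 0-p->2 2-q->0 2-p->2
step 2: apply R1 at {0↦2, 1↦0}  → |V|=3 |E|=0  E = ∅
normal form: no rule applies after step 2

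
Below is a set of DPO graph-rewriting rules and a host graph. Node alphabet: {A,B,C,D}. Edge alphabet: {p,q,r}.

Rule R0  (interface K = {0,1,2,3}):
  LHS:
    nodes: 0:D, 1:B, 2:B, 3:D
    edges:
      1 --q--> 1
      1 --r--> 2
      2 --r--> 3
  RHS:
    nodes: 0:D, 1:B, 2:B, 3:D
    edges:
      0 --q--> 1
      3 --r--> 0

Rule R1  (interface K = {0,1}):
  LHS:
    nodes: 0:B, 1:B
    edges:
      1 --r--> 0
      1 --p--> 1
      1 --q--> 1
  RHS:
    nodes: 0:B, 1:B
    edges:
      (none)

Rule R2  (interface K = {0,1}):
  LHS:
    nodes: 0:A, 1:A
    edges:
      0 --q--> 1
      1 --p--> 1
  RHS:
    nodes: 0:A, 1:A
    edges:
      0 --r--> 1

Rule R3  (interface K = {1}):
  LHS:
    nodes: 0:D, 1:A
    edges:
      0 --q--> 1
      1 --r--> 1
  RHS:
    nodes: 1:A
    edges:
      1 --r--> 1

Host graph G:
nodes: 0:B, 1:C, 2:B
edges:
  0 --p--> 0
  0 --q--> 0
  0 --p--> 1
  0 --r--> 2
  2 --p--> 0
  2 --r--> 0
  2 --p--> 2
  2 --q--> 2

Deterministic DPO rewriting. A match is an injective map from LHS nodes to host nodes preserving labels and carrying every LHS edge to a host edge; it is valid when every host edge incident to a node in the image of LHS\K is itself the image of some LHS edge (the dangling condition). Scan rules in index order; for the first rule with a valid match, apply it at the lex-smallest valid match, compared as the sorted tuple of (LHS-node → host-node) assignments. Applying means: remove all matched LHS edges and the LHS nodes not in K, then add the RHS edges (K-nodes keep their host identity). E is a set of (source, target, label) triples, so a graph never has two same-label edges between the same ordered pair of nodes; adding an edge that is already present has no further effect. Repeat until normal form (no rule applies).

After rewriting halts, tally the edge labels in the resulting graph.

Answer: p:2

Rewrite trace:
[0] host  ⇒  3 nodes, 8 edges  {0-p->0 0-q->0 0-p->1 0-r->2 2-p->0 2-r->0 2-p->2 2-q->2}
[1] R1 @ {0↦0, 1↦2}  ⇒  3 nodes, 5 edges  {0-p->0 0-q->0 0-p->1 0-r->2 2-p->0}
[2] R1 @ {0↦2, 1↦0}  ⇒  3 nodes, 2 edges  {0-p->1 2-p->0}
final graph: no rule applies after step 2
NF edges: [(0, 1, 'p'), (2, 0, 'p')]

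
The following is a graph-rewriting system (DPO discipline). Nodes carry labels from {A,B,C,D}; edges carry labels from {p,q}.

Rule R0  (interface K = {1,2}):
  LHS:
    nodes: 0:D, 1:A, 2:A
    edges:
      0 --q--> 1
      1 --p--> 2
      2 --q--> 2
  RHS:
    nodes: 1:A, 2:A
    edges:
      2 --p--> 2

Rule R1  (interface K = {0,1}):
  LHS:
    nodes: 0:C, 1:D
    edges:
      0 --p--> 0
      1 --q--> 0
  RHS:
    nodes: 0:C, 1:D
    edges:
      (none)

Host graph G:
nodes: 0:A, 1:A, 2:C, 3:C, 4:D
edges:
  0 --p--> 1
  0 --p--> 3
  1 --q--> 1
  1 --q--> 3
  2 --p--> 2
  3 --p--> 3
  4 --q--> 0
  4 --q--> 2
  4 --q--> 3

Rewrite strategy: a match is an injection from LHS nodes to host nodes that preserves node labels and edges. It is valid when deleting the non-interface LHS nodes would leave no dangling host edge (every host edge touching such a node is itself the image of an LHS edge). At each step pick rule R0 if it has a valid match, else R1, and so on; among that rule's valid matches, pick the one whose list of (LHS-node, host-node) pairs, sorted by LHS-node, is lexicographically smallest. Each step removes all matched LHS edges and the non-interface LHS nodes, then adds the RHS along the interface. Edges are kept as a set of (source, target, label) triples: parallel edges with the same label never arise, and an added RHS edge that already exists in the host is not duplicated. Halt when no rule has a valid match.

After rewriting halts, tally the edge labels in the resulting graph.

Answer: p:2 q:1

Derivation:
[0] host  ⇒  5 nodes, 9 edges  {0-p->1 0-p->3 1-q->1 1-q->3 2-p->2 3-p->3 4-q->0 4-q->2 4-q->3}
[1] R1 @ {0↦2, 1↦4}  ⇒  5 nodes, 7 edges  {0-p->1 0-p->3 1-q->1 1-q->3 3-p->3 4-q->0 4-q->3}
[2] R1 @ {0↦3, 1↦4}  ⇒  5 nodes, 5 edges  {0-p->1 0-p->3 1-q->1 1-q->3 4-q->0}
[3] R0 @ {0↦4, 1↦0, 2↦1}  ⇒  4 nodes, 3 edges  {0-p->3 1-p->1 1-q->3}
normal form: no rule applies after step 3
NF edges: [(0, 3, 'p'), (1, 1, 'p'), (1, 3, 'q')]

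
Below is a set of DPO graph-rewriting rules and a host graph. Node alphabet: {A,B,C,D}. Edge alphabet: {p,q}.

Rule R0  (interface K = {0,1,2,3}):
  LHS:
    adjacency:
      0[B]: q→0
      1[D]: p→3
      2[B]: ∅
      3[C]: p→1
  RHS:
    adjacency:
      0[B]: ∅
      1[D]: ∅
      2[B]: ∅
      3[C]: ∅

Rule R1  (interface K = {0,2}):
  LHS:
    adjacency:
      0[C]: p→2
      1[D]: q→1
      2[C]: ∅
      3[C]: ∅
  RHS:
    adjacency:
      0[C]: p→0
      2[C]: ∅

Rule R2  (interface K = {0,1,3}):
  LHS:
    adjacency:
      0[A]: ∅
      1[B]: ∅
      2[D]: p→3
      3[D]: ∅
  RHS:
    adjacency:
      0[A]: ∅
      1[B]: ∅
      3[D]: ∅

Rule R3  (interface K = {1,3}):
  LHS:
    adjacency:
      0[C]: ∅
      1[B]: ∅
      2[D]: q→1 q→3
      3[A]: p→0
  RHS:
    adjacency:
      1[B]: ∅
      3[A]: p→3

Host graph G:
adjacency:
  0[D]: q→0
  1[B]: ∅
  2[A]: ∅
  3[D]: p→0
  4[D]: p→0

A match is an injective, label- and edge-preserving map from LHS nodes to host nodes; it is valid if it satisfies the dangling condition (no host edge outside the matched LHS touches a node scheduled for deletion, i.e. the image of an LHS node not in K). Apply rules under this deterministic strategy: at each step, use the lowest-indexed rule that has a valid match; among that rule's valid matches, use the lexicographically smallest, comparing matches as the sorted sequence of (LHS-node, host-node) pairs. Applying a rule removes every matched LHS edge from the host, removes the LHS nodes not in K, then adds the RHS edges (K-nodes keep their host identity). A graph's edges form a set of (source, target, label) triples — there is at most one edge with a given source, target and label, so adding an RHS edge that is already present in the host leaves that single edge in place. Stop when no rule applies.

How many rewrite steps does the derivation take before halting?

Answer: 2

Steps:
initial: |V|=5 |E|=3  E = 0-q->0 3-p->0 4-p->0
step 1: apply R2 at {0↦2, 1↦1, 2↦3, 3↦0}  → |V|=4 |E|=2  E = 0-q->0 4-p->0
step 2: apply R2 at {0↦2, 1↦1, 2↦4, 3↦0}  → |V|=3 |E|=1  E = 0-q->0
normal form: no rule applies after step 2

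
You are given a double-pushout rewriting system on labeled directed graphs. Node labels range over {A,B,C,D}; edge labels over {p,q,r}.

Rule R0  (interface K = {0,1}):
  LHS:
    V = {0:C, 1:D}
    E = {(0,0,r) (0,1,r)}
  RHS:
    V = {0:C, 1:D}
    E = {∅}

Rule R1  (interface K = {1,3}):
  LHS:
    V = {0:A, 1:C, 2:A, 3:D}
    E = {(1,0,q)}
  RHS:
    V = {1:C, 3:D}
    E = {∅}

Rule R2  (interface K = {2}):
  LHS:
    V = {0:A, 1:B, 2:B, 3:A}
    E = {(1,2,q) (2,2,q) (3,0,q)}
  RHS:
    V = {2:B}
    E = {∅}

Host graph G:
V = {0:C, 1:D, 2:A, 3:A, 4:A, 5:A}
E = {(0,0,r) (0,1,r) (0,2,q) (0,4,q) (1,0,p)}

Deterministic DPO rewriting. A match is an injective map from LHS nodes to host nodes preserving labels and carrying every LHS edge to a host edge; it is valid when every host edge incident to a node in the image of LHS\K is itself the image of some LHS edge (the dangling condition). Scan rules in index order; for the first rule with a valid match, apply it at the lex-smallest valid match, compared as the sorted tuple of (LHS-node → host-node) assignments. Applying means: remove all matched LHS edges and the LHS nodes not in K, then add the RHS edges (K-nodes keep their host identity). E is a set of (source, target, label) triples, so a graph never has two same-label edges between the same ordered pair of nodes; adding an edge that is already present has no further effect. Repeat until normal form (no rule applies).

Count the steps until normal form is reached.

Answer: 3

Rewrite trace:
[0] host  ⇒  6 nodes, 5 edges  {0-r->0 0-r->1 0-q->2 0-q->4 1-p->0}
[1] R0 @ {0↦0, 1↦1}  ⇒  6 nodes, 3 edges  {0-q->2 0-q->4 1-p->0}
[2] R1 @ {0↦2, 1↦0, 2↦3, 3↦1}  ⇒  4 nodes, 2 edges  {0-q->4 1-p->0}
[3] R1 @ {0↦4, 1↦0, 2↦5, 3↦1}  ⇒  2 nodes, 1 edges  {1-p->0}
halt: no rule applies after step 3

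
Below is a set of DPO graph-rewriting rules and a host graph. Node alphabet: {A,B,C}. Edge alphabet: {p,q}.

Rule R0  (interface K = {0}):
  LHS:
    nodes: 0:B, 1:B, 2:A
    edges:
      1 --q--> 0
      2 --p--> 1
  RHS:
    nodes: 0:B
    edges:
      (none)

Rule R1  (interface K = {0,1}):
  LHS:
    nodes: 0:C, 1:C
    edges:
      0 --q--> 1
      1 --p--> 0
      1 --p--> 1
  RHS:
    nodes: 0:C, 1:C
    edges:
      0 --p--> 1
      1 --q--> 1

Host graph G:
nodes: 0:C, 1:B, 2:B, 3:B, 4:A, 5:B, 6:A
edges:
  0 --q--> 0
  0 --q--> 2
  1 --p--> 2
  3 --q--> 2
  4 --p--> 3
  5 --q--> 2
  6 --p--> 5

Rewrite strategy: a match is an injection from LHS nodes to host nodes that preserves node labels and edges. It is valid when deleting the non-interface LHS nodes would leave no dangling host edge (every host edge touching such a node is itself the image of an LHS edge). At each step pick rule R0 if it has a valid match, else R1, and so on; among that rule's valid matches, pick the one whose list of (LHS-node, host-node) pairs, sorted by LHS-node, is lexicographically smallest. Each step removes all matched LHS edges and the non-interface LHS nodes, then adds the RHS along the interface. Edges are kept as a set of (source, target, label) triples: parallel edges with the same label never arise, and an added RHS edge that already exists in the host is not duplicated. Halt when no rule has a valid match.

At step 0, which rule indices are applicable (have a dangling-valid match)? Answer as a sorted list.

R0: 2 valid matches — {0↦2, 1↦3, 2↦4}, {0↦2, 1↦5, 2↦6}
R1: no valid match — LHS pattern not found

Answer: [R0]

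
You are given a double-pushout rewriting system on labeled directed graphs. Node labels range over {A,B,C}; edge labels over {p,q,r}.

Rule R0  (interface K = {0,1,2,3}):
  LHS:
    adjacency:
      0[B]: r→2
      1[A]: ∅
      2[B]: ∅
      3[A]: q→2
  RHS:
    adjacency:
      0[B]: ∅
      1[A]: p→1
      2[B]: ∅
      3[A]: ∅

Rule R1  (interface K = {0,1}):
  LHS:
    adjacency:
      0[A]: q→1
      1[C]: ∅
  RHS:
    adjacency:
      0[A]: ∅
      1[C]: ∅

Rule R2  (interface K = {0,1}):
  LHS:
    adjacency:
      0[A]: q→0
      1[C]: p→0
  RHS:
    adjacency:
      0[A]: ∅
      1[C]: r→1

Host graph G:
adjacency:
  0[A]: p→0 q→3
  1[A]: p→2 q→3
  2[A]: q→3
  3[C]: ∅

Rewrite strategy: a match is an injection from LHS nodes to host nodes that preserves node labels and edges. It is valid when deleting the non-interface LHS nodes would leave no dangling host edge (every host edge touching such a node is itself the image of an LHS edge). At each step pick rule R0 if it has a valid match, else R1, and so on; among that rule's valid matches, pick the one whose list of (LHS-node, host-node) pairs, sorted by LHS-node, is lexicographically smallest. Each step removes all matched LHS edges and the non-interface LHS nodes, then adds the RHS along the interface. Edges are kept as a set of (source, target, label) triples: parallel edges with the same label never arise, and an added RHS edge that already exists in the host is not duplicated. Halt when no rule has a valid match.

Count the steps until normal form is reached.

initial: |V|=4 |E|=5  E = 0-p->0 0-q->3 1-p->2 1-q->3 2-q->3
step 1: apply R1 at {0↦0, 1↦3}  → |V|=4 |E|=4  E = 0-p->0 1-p->2 1-q->3 2-q->3
step 2: apply R1 at {0↦1, 1↦3}  → |V|=4 |E|=3  E = 0-p->0 1-p->2 2-q->3
step 3: apply R1 at {0↦2, 1↦3}  → |V|=4 |E|=2  E = 0-p->0 1-p->2
halt: no rule applies after step 3

Answer: 3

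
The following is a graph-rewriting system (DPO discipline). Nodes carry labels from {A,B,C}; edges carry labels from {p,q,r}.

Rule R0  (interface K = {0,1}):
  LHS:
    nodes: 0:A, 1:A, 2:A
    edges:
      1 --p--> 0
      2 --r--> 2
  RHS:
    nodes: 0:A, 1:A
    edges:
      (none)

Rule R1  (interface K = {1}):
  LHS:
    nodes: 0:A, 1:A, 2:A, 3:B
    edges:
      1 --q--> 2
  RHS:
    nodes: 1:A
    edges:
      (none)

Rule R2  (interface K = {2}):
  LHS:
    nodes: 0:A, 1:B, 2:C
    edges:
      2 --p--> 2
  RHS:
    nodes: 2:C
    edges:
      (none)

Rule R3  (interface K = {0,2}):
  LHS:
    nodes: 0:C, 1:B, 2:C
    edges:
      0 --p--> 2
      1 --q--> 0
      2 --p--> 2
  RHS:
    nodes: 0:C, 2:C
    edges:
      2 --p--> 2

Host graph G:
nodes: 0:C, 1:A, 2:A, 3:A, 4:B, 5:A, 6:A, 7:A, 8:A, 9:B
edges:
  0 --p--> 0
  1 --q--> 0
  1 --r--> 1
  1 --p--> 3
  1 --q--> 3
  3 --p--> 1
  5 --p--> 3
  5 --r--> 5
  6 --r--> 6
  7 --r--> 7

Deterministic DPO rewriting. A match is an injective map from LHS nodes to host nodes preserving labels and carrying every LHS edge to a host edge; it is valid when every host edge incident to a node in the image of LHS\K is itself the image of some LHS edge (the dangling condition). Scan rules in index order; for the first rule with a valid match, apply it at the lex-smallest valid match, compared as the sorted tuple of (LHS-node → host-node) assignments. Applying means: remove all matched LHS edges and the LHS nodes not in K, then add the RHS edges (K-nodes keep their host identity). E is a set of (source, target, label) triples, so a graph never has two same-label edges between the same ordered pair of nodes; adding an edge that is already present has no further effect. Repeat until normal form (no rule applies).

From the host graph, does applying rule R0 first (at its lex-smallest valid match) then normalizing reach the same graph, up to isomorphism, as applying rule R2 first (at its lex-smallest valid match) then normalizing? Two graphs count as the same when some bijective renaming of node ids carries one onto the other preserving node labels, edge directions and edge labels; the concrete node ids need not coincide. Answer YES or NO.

branch R0-first: apply at {0↦1, 1↦3, 2↦6} → |E|=8, then 2 more step(s) → NF |V|=6 |E|=5 V={0:C, 1:A, 3:A, 5:A, 8:A, 9:B} E=1-q->0 1-r->1 1-q->3 5-p->3 5-r->5
branch R2-first: apply at {0↦2, 1↦4, 2↦0} → |E|=9, then 2 more step(s) → NF |V|=6 |E|=5 V={0:C, 1:A, 3:A, 5:A, 8:A, 9:B} E=1-q->0 1-r->1 1-q->3 5-p->3 5-r->5
graphs isomorphic (equal up to label-preserving node renaming)

Answer: YES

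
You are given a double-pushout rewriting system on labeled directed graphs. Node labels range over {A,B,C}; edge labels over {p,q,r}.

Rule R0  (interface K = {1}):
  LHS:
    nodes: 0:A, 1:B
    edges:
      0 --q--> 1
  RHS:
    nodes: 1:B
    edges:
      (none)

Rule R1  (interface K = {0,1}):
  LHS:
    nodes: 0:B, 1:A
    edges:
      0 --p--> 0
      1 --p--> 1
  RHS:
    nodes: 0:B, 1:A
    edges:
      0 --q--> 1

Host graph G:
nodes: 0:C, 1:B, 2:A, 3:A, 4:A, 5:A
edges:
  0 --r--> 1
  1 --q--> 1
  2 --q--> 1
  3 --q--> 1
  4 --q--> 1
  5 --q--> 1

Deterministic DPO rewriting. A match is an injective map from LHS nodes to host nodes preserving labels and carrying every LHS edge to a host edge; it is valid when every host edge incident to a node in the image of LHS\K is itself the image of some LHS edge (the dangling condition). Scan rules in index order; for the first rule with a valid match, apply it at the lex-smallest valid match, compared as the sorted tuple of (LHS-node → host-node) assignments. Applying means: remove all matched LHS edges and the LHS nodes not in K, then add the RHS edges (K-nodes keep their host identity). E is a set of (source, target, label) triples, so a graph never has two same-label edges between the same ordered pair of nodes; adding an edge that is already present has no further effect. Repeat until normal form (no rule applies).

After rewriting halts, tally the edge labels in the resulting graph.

[0] host  ⇒  6 nodes, 6 edges  {0-r->1 1-q->1 2-q->1 3-q->1 4-q->1 5-q->1}
[1] R0 @ {0↦2, 1↦1}  ⇒  5 nodes, 5 edges  {0-r->1 1-q->1 3-q->1 4-q->1 5-q->1}
[2] R0 @ {0↦3, 1↦1}  ⇒  4 nodes, 4 edges  {0-r->1 1-q->1 4-q->1 5-q->1}
[3] R0 @ {0↦4, 1↦1}  ⇒  3 nodes, 3 edges  {0-r->1 1-q->1 5-q->1}
[4] R0 @ {0↦5, 1↦1}  ⇒  2 nodes, 2 edges  {0-r->1 1-q->1}
final graph: no rule applies after step 4
NF edges: [(0, 1, 'r'), (1, 1, 'q')]

Answer: q:1 r:1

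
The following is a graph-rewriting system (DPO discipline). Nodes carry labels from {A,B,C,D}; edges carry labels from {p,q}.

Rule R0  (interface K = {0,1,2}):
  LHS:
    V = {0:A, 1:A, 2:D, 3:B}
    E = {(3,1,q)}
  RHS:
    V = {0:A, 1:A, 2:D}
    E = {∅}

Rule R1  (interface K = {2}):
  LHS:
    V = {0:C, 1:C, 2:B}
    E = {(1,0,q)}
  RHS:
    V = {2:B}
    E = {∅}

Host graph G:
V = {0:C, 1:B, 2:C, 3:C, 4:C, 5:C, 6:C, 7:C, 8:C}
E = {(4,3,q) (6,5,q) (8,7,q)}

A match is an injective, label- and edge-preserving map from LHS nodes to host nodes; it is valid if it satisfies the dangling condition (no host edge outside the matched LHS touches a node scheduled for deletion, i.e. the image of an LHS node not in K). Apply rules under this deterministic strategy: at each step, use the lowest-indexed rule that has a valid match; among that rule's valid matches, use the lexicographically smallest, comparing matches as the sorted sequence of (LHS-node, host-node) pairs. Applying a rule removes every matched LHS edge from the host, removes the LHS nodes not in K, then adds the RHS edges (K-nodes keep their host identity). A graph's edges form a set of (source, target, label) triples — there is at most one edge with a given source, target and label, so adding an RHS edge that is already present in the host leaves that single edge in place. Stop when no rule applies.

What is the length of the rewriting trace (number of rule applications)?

[0] host  ⇒  9 nodes, 3 edges  {4-q->3 6-q->5 8-q->7}
[1] R1 @ {0↦3, 1↦4, 2↦1}  ⇒  7 nodes, 2 edges  {6-q->5 8-q->7}
[2] R1 @ {0↦5, 1↦6, 2↦1}  ⇒  5 nodes, 1 edges  {8-q->7}
[3] R1 @ {0↦7, 1↦8, 2↦1}  ⇒  3 nodes, 0 edges  {∅}
halt: no rule applies after step 3

Answer: 3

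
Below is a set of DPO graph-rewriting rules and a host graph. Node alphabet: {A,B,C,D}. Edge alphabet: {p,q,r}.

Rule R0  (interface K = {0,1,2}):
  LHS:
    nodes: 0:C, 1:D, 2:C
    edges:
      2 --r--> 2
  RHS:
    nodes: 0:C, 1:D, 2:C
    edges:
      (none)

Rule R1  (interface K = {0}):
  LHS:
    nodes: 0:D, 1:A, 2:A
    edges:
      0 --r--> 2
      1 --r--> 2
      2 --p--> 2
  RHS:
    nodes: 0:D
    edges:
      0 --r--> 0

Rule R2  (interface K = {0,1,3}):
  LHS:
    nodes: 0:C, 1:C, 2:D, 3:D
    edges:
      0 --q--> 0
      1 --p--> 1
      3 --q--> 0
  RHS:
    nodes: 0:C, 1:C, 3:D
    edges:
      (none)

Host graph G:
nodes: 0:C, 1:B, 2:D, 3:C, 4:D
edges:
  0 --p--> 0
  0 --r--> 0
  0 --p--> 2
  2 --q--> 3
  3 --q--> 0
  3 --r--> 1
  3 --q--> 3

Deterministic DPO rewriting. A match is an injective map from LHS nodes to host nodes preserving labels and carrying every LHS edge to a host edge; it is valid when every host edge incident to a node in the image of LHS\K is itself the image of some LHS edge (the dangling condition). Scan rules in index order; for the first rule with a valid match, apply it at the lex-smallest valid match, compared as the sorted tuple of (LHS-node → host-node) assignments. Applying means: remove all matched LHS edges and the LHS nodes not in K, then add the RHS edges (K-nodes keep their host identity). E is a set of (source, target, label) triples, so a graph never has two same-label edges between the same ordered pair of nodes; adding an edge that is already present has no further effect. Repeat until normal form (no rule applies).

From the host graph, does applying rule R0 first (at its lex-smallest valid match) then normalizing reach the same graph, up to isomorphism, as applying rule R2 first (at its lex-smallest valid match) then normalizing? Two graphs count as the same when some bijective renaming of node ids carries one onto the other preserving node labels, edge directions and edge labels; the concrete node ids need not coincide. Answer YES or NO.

Answer: YES

Derivation:
branch R0-first: apply at {0↦3, 1↦2, 2↦0} → |E|=6, then 1 more step(s) → NF |V|=4 |E|=3 V={0:C, 1:B, 2:D, 3:C} E=0-p->2 3-q->0 3-r->1
branch R2-first: apply at {0↦3, 1↦0, 2↦4, 3↦2} → |E|=4, then 1 more step(s) → NF |V|=4 |E|=3 V={0:C, 1:B, 2:D, 3:C} E=0-p->2 3-q->0 3-r->1
graphs isomorphic (equal up to label-preserving node renaming)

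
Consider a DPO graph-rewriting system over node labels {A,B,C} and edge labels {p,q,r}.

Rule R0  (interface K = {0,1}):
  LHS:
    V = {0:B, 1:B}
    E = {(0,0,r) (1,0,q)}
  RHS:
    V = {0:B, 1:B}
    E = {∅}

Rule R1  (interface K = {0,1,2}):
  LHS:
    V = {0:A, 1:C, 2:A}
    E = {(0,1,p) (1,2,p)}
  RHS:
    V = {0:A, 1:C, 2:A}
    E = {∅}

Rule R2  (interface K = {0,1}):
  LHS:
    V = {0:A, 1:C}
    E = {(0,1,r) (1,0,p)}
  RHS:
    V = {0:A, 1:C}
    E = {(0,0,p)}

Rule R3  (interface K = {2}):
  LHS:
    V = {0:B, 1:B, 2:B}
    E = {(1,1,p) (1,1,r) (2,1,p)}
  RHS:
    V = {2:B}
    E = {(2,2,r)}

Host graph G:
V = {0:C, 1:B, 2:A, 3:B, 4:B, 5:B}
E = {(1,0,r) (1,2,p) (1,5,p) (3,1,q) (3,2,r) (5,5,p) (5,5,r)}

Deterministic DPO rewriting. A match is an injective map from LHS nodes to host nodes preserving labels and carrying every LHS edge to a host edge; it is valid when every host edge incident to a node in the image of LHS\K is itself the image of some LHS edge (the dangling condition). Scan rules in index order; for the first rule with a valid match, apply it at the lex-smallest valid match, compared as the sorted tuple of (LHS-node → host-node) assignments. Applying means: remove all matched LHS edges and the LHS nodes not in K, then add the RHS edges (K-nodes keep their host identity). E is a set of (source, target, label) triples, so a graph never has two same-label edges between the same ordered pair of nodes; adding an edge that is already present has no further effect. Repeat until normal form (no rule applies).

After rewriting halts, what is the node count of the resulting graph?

Answer: 4

Derivation:
initial: |V|=6 |E|=7  E = 1-r->0 1-p->2 1-p->5 3-q->1 3-r->2 5-p->5 5-r->5
step 1: apply R3 at {0↦4, 1↦5, 2↦1}  → |V|=4 |E|=5  E = 1-r->0 1-r->1 1-p->2 3-q->1 3-r->2
step 2: apply R0 at {0↦1, 1↦3}  → |V|=4 |E|=3  E = 1-r->0 1-p->2 3-r->2
final graph: no rule applies after step 2
NF nodes: {0:C, 1:B, 2:A, 3:B}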